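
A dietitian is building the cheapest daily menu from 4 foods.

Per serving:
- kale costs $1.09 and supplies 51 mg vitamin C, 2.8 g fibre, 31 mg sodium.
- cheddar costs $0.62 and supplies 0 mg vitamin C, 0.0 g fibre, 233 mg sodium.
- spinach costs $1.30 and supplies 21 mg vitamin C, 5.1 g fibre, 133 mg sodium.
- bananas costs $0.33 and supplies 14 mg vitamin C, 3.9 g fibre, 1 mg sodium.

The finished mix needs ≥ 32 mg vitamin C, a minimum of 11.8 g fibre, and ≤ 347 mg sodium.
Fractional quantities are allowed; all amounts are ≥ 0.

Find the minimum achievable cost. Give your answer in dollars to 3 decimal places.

Treat it as an LP. Let x1 = servings of kale, x2 = servings of cheddar, x3 = servings of spinach, x4 = servings of bananas.
Minimise 1.09x1 + 0.62x2 + 1.3x3 + 0.33x4 subject to:
  51x1 + 21x3 + 14x4 ≥ 32   (vitamin C)
  2.8x1 + 5.1x3 + 3.9x4 ≥ 11.8   (fibre)
  31x1 + 233x2 + 133x3 + 1x4 ≤ 347   (sodium)
  x1, x2, x3, x4 ≥ 0.
The minimum-cost mix takes nothing from kale, cheddar, spinach — only bananas. Binding constraint: fibre.
That vertex is x4 = 3.0256.
Cost = 0.33·3.0256 = 0.99845.

$0.998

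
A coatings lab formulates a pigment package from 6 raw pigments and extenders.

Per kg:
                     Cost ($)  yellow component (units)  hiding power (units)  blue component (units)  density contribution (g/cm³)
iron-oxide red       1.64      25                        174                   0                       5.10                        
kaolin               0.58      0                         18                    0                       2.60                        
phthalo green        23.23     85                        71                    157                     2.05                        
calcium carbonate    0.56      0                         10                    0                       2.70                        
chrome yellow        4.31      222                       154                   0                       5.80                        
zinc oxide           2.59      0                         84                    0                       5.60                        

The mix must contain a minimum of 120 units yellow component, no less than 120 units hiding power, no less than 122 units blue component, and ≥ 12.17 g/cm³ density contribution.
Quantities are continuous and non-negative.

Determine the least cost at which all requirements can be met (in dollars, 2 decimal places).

$21.00

Treat it as an LP. Let x1 = kg of iron-oxide red, x2 = kg of kaolin, x3 = kg of phthalo green, x4 = kg of calcium carbonate, x5 = kg of chrome yellow, x6 = kg of zinc oxide.
Minimize 1.64x1 + 0.58x2 + 23.23x3 + 0.56x4 + 4.31x5 + 2.59x6 subject to:
  25x1 + 85x3 + 222x5 ≥ 120   (yellow component)
  174x1 + 18x2 + 71x3 + 10x4 + 154x5 + 84x6 ≥ 120   (hiding power)
  157x3 ≥ 122   (blue component)
  5.1x1 + 2.6x2 + 2.05x3 + 2.7x4 + 5.8x5 + 5.6x6 ≥ 12.17   (density contribution)
  x1, x2, x3, x4, x5, x6 ≥ 0.
The optimal basis is {phthalo green, calcium carbonate, chrome yellow}; iron-oxide red, kaolin, zinc oxide drop out. Binding constraints: yellow component, blue component, density contribution.
Solving gives x3 = 0.7771, x4 = 3.395, x5 = 0.243.
Objective = 23.23·0.7771 + 0.56·3.395 + 4.31·0.243 = 21.0006.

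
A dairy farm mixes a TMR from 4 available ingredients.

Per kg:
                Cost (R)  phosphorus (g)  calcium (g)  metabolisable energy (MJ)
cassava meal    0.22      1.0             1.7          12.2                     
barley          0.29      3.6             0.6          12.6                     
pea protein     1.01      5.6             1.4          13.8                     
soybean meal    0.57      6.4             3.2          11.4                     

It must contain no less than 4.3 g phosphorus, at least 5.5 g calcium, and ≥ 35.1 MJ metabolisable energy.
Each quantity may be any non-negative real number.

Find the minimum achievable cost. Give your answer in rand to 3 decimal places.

This is a linear program. Let x1 = kg of cassava meal, x2 = kg of barley, x3 = kg of pea protein, x4 = kg of soybean meal.
Minimise 0.22x1 + 0.29x2 + 1.01x3 + 0.57x4 subject to:
  1x1 + 3.6x2 + 5.6x3 + 6.4x4 ≥ 4.3   (phosphorus)
  1.7x1 + 0.6x2 + 1.4x3 + 3.2x4 ≥ 5.5   (calcium)
  12.2x1 + 12.6x2 + 13.8x3 + 11.4x4 ≥ 35.1   (metabolisable energy)
  x1, x2, x3, x4 ≥ 0.
The cheapest feasible vertex uses only cassava meal, soybean meal; barley, pea protein are not used. Binding constraints: phosphorus and calcium.
Solving gives x1 = 2.792, x4 = 0.2357.
Cost = 0.22·2.792 + 0.57·0.2357 = 0.74859.

R0.749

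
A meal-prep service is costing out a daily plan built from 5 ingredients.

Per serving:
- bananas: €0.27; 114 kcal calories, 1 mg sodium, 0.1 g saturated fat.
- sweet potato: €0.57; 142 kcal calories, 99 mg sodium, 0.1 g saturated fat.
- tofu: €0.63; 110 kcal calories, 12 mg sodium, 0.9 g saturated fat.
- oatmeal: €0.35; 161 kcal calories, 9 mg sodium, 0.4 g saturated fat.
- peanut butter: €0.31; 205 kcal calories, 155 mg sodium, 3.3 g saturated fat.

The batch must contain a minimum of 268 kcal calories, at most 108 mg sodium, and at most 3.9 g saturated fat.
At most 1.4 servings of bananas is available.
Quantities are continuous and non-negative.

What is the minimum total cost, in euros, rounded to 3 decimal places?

Let x1 = servings of bananas, x2 = servings of sweet potato, x3 = servings of tofu, x4 = servings of oatmeal, x5 = servings of peanut butter.
Minimise 0.27x1 + 0.57x2 + 0.63x3 + 0.35x4 + 0.31x5 with:
  114x1 + 142x2 + 110x3 + 161x4 + 205x5 ≥ 268   (calories)
  1x1 + 99x2 + 12x3 + 9x4 + 155x5 ≤ 108   (sodium)
  0.1x1 + 0.1x2 + 0.9x3 + 0.4x4 + 3.3x5 ≤ 3.9   (saturated fat)
  x1 ≤ 1.4
  x1, x2, x3, x4, x5 ≥ 0.
The minimum-cost mix takes nothing from bananas, sweet potato, tofu — only oatmeal, peanut butter. Binding constraints: calories and sodium.
That vertex is x4 = 0.8395, x5 = 0.648.
Hence cost = 0.35·0.8395 + 0.31·0.648 = €0.49471.

€0.495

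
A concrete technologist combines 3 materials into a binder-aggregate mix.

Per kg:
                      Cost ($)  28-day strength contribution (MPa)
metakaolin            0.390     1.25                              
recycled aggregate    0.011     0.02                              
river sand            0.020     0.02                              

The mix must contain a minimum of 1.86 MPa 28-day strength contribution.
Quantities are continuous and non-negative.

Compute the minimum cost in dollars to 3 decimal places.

Let x1 = kg of metakaolin, x2 = kg of recycled aggregate, x3 = kg of river sand.
min 0.39x1 + 0.011x2 + 0.02x3 subject to:
  1.25x1 + 0.02x2 + 0.02x3 ≥ 1.86   (28-day strength contribution)
  x1, x2, x3 ≥ 0.
The cheapest feasible vertex uses only metakaolin; recycled aggregate, river sand are not used. The 28-day strength contribution requirement is met with equality.
That vertex is x1 = 1.488.
Hence cost = 0.39·1.488 = $0.58032.

$0.580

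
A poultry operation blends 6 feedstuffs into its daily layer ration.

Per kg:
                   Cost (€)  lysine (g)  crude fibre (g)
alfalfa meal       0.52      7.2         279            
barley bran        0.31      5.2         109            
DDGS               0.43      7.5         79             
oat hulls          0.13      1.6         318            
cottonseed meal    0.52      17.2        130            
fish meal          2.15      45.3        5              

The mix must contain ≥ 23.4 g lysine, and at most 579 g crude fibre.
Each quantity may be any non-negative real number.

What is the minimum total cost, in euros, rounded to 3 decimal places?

€0.707

Let x1 = kg of alfalfa meal, x2 = kg of barley bran, x3 = kg of DDGS, x4 = kg of oat hulls, x5 = kg of cottonseed meal, x6 = kg of fish meal.
Minimize 0.52x1 + 0.31x2 + 0.43x3 + 0.13x4 + 0.52x5 + 2.15x6 with:
  7.2x1 + 5.2x2 + 7.5x3 + 1.6x4 + 17.2x5 + 45.3x6 ≥ 23.4   (lysine)
  279x1 + 109x2 + 79x3 + 318x4 + 130x5 + 5x6 ≤ 579   (crude fibre)
  x1, x2, x3, x4, x5, x6 ≥ 0.
The cheapest feasible vertex uses only cottonseed meal; alfalfa meal, barley bran, DDGS, oat hulls, fish meal are not used. There the lysine constraint is tight.
Solving gives x5 = 1.36.
Hence cost = 0.52·1.36 = €0.70720.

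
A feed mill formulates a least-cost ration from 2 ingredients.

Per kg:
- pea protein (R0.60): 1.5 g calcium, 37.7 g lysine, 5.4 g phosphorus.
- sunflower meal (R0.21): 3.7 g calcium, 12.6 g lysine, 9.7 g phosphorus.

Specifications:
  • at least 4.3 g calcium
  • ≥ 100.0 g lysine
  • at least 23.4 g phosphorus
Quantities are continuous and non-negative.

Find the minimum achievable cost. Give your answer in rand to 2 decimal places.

R1.60

Let x1 = kg of pea protein, x2 = kg of sunflower meal.
Minimize 0.6x1 + 0.21x2 subject to:
  1.5x1 + 3.7x2 ≥ 4.3   (calcium)
  37.7x1 + 12.6x2 ≥ 100   (lysine)
  5.4x1 + 9.7x2 ≥ 23.4   (phosphorus)
  x1, x2 ≥ 0.
Both inputs are positive at the optimum. The lysine and phosphorus requirements are met with equality.
Optimal quantities: pea protein = 2.268 kg, sunflower meal = 1.15 kg.
Objective = 0.6·2.268 + 0.21·1.15 = 1.6023.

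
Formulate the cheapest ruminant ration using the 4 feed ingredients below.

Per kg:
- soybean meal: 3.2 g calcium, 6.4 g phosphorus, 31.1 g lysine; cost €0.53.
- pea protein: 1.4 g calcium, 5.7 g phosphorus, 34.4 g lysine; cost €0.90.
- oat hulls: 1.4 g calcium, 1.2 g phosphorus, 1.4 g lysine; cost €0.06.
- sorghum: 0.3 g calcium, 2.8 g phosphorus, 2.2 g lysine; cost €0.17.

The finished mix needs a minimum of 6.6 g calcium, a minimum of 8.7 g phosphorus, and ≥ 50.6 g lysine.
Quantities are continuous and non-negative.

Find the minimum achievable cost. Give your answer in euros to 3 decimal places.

€0.902

Set it up as a linear program. Let x1 = kg of soybean meal, x2 = kg of pea protein, x3 = kg of oat hulls, x4 = kg of sorghum.
Minimize 0.53x1 + 0.9x2 + 0.06x3 + 0.17x4 s.t.:
  3.2x1 + 1.4x2 + 1.4x3 + 0.3x4 ≥ 6.6   (calcium)
  6.4x1 + 5.7x2 + 1.2x3 + 2.8x4 ≥ 8.7   (phosphorus)
  31.1x1 + 34.4x2 + 1.4x3 + 2.2x4 ≥ 50.6   (lysine)
  x1, x2, x3, x4 ≥ 0.
The cheapest feasible vertex uses only soybean meal, oat hulls; pea protein, sorghum are not used. There the calcium and lysine constraints are tight.
Solving gives x1 = 1.577, x3 = 1.11.
Objective = 0.53·1.577 + 0.06·1.11 = 0.90241.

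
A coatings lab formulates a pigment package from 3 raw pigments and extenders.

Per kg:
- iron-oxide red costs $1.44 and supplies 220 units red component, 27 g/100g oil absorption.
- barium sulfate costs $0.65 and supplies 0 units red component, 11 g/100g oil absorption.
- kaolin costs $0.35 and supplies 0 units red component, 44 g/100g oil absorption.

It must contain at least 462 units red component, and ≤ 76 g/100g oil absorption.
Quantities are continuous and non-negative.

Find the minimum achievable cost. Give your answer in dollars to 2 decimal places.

$3.02

Set it up as a linear program. Let x1 = kg of iron-oxide red, x2 = kg of barium sulfate, x3 = kg of kaolin.
min 1.44x1 + 0.65x2 + 0.35x3 with:
  220x1 ≥ 462   (red component)
  27x1 + 11x2 + 44x3 ≤ 76   (oil absorption)
  x1, x2, x3 ≥ 0.
The minimum-cost mix takes nothing from barium sulfate, kaolin — only iron-oxide red. Binding constraint: red component.
Solving gives x1 = 2.1.
Hence cost = 1.44·2.1 = $3.0240.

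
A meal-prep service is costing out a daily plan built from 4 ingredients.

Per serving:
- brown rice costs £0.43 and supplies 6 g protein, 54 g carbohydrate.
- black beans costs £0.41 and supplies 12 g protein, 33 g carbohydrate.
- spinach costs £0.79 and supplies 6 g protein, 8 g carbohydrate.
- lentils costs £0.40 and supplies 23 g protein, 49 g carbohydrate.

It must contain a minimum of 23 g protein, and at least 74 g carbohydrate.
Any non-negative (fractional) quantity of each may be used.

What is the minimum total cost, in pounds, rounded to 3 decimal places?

£0.598

Let x1 = servings of brown rice, x2 = servings of black beans, x3 = servings of spinach, x4 = servings of lentils.
Minimise 0.43x1 + 0.41x2 + 0.79x3 + 0.4x4 with:
  6x1 + 12x2 + 6x3 + 23x4 ≥ 23   (protein)
  54x1 + 33x2 + 8x3 + 49x4 ≥ 74   (carbohydrate)
  x1, x2, x3, x4 ≥ 0.
The optimal basis is {brown rice, lentils}; black beans, spinach drop out. Binding constraints: protein and carbohydrate.
Solving gives x1 = 0.6065, x4 = 0.8418.
Total cost: 0.43·0.6065 + 0.4·0.8418 = 0.59752.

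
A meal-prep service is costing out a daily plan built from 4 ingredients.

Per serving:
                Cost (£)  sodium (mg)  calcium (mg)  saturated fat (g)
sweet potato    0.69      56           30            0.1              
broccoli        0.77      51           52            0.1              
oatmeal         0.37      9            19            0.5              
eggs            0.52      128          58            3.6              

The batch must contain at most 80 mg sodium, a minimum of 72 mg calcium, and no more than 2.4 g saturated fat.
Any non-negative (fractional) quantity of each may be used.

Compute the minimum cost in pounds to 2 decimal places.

£1.02

Let x1 = servings of sweet potato, x2 = servings of broccoli, x3 = servings of oatmeal, x4 = servings of eggs.
Minimize 0.69x1 + 0.77x2 + 0.37x3 + 0.52x4 s.t.:
  56x1 + 51x2 + 9x3 + 128x4 ≤ 80   (sodium)
  30x1 + 52x2 + 19x3 + 58x4 ≥ 72   (calcium)
  0.1x1 + 0.1x2 + 0.5x3 + 3.6x4 ≤ 2.4   (saturated fat)
  x1, x2, x3, x4 ≥ 0.
The optimal basis is {broccoli, eggs}; sweet potato, oatmeal drop out. The sodium and calcium requirements are met with equality.
That vertex is x2 = 1.237, x4 = 0.132.
Total cost: 0.77·1.237 + 0.52·0.132 = 1.0211.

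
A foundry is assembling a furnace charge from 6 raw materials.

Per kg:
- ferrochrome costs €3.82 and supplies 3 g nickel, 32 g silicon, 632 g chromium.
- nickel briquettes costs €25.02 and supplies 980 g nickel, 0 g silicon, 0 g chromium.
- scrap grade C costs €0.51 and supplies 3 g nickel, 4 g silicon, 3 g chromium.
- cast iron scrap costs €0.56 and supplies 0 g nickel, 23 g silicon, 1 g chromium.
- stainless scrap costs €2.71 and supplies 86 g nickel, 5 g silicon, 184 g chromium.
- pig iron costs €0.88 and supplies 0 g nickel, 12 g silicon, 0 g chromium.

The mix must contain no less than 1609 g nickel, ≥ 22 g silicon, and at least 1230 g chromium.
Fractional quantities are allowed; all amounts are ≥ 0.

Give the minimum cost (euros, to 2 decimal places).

€44.52

Let x1 = kg of ferrochrome, x2 = kg of nickel briquettes, x3 = kg of scrap grade C, x4 = kg of cast iron scrap, x5 = kg of stainless scrap, x6 = kg of pig iron.
Minimize 3.82x1 + 25.02x2 + 0.51x3 + 0.56x4 + 2.71x5 + 0.88x6 s.t.:
  3x1 + 980x2 + 3x3 + 86x5 ≥ 1609   (nickel)
  32x1 + 4x3 + 23x4 + 5x5 + 12x6 ≥ 22   (silicon)
  632x1 + 3x3 + 1x4 + 184x5 ≥ 1230   (chromium)
  x1, x2, x3, x4, x5, x6 ≥ 0.
At the optimum only nickel briquettes, stainless scrap are positive (ferrochrome, scrap grade C, cast iron scrap, pig iron = 0). There the nickel and chromium constraints are tight.
So nickel briquettes = 1.0552 kg, stainless scrap = 6.6848 kg.
Hence cost = 25.02·1.0552 + 2.71·6.6848 = €44.5169.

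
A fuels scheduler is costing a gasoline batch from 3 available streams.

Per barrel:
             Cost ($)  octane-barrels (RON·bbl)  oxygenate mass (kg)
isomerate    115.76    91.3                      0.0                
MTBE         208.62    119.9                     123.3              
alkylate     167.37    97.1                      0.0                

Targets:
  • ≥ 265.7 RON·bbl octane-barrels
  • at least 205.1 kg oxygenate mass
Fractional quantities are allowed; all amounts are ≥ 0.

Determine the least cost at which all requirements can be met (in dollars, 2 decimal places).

$431.03

This is a linear program. Let x1 = barrels of isomerate, x2 = barrels of MTBE, x3 = barrels of alkylate.
min 115.76x1 + 208.62x2 + 167.37x3 subject to:
  91.3x1 + 119.9x2 + 97.1x3 ≥ 265.7   (octane-barrels)
  123.3x2 ≥ 205.1   (oxygenate mass)
  x1, x2, x3 ≥ 0.
The cheapest feasible vertex uses only isomerate, MTBE; alkylate is not used. The octane-barrels and oxygenate mass requirements are met with equality.
So isomerate = 0.725692 barrels, MTBE = 1.66342 barrels.
Total cost: 115.76·0.725692 + 208.62·1.66342 = 431.0288.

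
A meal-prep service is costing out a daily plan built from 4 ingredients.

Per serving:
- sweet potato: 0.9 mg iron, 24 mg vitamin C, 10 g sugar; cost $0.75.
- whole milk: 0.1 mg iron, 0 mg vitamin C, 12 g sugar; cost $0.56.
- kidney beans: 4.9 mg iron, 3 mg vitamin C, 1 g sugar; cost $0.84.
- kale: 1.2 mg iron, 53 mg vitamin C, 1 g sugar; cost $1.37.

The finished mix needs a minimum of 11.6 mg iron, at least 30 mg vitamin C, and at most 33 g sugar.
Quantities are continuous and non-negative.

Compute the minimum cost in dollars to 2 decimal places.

Set it up as a linear program. Let x1 = servings of sweet potato, x2 = servings of whole milk, x3 = servings of kidney beans, x4 = servings of kale.
min 0.75x1 + 0.56x2 + 0.84x3 + 1.37x4 with:
  0.9x1 + 0.1x2 + 4.9x3 + 1.2x4 ≥ 11.6   (iron)
  24x1 + 3x3 + 53x4 ≥ 30   (vitamin C)
  10x1 + 12x2 + 1x3 + 1x4 ≤ 33   (sugar)
  x1, x2, x3, x4 ≥ 0.
At the optimum only kidney beans, kale are positive (sweet potato, whole milk = 0). The iron and vitamin C requirements are met with equality.
Optimal quantities: kidney beans = 2.26 servings, kale = 0.4381 servings.
Objective = 0.84·2.26 + 1.37·0.4381 = 2.4986.

$2.50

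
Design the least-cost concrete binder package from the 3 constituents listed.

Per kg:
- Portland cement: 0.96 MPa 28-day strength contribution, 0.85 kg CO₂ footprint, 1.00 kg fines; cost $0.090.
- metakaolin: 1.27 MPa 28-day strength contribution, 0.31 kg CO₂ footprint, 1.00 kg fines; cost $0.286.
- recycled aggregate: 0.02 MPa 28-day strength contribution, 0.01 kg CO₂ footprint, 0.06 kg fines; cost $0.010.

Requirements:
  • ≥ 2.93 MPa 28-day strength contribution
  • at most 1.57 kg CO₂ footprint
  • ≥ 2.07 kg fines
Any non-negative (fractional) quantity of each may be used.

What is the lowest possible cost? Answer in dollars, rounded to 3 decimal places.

$0.485

Let x1 = kg of Portland cement, x2 = kg of metakaolin, x3 = kg of recycled aggregate.
Minimise 0.09x1 + 0.286x2 + 0.01x3 subject to:
  0.96x1 + 1.27x2 + 0.02x3 ≥ 2.93   (28-day strength contribution)
  0.85x1 + 0.31x2 + 0.01x3 ≤ 1.57   (CO₂ footprint)
  1x1 + 1x2 + 0.06x3 ≥ 2.07   (fines)
  x1, x2, x3 ≥ 0.
At the optimum only Portland cement, metakaolin are positive (recycled aggregate = 0). The 28-day strength contribution and CO₂ footprint requirements are met with equality.
So Portland cement = 1.388 kg, metakaolin = 1.258 kg.
Total cost: 0.09·1.388 + 0.286·1.258 = 0.48471.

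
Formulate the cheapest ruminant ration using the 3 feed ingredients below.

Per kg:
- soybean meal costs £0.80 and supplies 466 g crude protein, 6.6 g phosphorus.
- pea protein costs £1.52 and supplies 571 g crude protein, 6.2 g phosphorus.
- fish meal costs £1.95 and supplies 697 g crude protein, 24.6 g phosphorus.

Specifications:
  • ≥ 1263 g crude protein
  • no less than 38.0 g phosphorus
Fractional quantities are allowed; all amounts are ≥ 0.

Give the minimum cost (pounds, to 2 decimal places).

Let x1 = kg of soybean meal, x2 = kg of pea protein, x3 = kg of fish meal.
Minimise 0.8x1 + 1.52x2 + 1.95x3 s.t.:
  466x1 + 571x2 + 697x3 ≥ 1263   (crude protein)
  6.6x1 + 6.2x2 + 24.6x3 ≥ 38   (phosphorus)
  x1, x2, x3 ≥ 0.
At the optimum only soybean meal, fish meal are positive (pea protein = 0). Binding constraints: crude protein and phosphorus.
So soybean meal = 0.6679 kg, fish meal = 1.366 kg.
Cost = 0.8·0.6679 + 1.95·1.366 = 3.1980.

£3.20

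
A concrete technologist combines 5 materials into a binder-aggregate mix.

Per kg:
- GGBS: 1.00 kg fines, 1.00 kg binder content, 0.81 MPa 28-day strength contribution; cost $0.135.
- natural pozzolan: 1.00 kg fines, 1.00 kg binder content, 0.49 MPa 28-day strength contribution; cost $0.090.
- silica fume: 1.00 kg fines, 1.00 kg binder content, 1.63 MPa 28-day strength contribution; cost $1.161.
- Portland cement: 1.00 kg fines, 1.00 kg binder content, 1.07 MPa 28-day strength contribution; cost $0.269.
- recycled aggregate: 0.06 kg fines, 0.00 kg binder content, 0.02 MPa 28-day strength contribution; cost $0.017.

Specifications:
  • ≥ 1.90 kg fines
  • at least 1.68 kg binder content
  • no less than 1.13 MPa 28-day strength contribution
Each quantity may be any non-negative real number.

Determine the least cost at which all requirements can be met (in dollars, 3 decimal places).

Treat it as an LP. Let x1 = kg of GGBS, x2 = kg of natural pozzolan, x3 = kg of silica fume, x4 = kg of Portland cement, x5 = kg of recycled aggregate.
Minimize 0.135x1 + 0.09x2 + 1.161x3 + 0.269x4 + 0.017x5 s.t.:
  1x1 + 1x2 + 1x3 + 1x4 + 0.06x5 ≥ 1.9   (fines)
  1x1 + 1x2 + 1x3 + 1x4 ≥ 1.68   (binder content)
  0.81x1 + 0.49x2 + 1.63x3 + 1.07x4 + 0.02x5 ≥ 1.13   (28-day strength contribution)
  x1, x2, x3, x4, x5 ≥ 0.
The cheapest feasible vertex uses only GGBS, natural pozzolan; silica fume, Portland cement, recycled aggregate are not used. The fines and 28-day strength contribution requirements are met with equality.
So GGBS = 0.6219 kg, natural pozzolan = 1.278 kg.
Objective = 0.135·0.6219 + 0.09·1.278 = 0.19898.

$0.199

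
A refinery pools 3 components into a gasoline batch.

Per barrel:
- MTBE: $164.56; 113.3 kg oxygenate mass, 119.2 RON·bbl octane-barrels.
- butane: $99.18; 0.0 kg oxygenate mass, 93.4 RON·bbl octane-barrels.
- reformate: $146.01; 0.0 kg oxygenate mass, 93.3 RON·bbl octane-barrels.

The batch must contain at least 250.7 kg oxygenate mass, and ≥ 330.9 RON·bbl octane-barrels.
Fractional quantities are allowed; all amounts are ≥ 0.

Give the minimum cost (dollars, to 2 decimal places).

$435.42

Let x1 = barrels of MTBE, x2 = barrels of butane, x3 = barrels of reformate.
Minimise 164.56x1 + 99.18x2 + 146.01x3 with:
  113.3x1 ≥ 250.7   (oxygenate mass)
  119.2x1 + 93.4x2 + 93.3x3 ≥ 330.9   (octane-barrels)
  x1, x2, x3 ≥ 0.
The optimal basis is {MTBE, butane}; reformate drops out. Binding constraints: oxygenate mass and octane-barrels.
Optimal quantities: MTBE = 2.2127 barrels, butane = 0.7189 barrels.
Objective = 164.56·2.2127 + 99.18·0.7189 = 435.4224.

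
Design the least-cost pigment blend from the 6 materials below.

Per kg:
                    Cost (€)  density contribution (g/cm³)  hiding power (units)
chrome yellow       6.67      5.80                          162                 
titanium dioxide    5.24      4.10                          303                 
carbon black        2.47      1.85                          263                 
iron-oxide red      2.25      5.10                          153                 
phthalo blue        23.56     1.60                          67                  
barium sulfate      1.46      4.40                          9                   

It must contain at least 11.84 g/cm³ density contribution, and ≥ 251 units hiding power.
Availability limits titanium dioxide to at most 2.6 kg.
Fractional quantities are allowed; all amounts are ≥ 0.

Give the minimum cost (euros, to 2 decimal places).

Treat it as an LP. Let x1 = kg of chrome yellow, x2 = kg of titanium dioxide, x3 = kg of carbon black, x4 = kg of iron-oxide red, x5 = kg of phthalo blue, x6 = kg of barium sulfate.
Minimize 6.67x1 + 5.24x2 + 2.47x3 + 2.25x4 + 23.56x5 + 1.46x6 s.t.:
  5.8x1 + 4.1x2 + 1.85x3 + 5.1x4 + 1.6x5 + 4.4x6 ≥ 11.84   (density contribution)
  162x1 + 303x2 + 263x3 + 153x4 + 67x5 + 9x6 ≥ 251   (hiding power)
  x2 ≤ 2.6
  x1, x2, x3, x4, x5, x6 ≥ 0.
The optimal basis is {iron-oxide red, barium sulfate}; chrome yellow, titanium dioxide, carbon black, phthalo blue drop out. There the density contribution and hiding power constraints are tight.
So iron-oxide red = 1.591 kg, barium sulfate = 0.8472 kg.
Total cost: 2.25·1.591 + 1.46·0.8472 = 4.8167.

€4.82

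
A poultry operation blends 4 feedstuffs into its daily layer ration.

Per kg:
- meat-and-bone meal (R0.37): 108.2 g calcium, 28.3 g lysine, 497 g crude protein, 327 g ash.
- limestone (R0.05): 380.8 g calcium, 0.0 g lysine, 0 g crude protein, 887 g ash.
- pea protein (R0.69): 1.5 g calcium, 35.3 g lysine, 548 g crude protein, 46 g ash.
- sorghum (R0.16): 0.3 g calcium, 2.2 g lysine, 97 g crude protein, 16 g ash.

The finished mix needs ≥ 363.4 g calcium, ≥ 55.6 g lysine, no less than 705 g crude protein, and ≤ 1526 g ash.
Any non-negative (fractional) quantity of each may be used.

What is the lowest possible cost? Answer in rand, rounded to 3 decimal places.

This is a linear program. Let x1 = kg of meat-and-bone meal, x2 = kg of limestone, x3 = kg of pea protein, x4 = kg of sorghum.
Minimise 0.37x1 + 0.05x2 + 0.69x3 + 0.16x4 with:
  108.2x1 + 380.8x2 + 1.5x3 + 0.3x4 ≥ 363.4   (calcium)
  28.3x1 + 35.3x3 + 2.2x4 ≥ 55.6   (lysine)
  497x1 + 548x3 + 97x4 ≥ 705   (crude protein)
  327x1 + 887x2 + 46x3 + 16x4 ≤ 1526   (ash)
  x1, x2, x3, x4 ≥ 0.
At the optimum only meat-and-bone meal, limestone are positive (pea protein, sorghum = 0). The calcium and lysine requirements are met with equality.
That vertex is x1 = 1.965, x2 = 0.3961.
Objective = 0.37·1.965 + 0.05·0.3961 = 0.74686.

R0.747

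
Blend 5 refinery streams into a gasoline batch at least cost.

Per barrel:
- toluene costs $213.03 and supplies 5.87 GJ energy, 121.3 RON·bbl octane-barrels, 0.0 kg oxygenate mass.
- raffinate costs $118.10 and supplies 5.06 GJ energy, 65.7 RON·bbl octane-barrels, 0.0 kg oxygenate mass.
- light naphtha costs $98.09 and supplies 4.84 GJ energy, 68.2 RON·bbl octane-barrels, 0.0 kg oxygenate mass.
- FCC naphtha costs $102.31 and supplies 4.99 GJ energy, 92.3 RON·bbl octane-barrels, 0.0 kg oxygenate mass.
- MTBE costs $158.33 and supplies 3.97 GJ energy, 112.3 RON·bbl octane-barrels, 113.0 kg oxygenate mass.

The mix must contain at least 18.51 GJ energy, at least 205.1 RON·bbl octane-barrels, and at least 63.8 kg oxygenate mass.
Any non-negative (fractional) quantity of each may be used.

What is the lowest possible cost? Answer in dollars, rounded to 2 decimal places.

Let x1 = barrels of toluene, x2 = barrels of raffinate, x3 = barrels of light naphtha, x4 = barrels of FCC naphtha, x5 = barrels of MTBE.
Minimize 213.03x1 + 118.1x2 + 98.09x3 + 102.31x4 + 158.33x5 with:
  5.87x1 + 5.06x2 + 4.84x3 + 4.99x4 + 3.97x5 ≥ 18.51   (energy)
  121.3x1 + 65.7x2 + 68.2x3 + 92.3x4 + 112.3x5 ≥ 205.1   (octane-barrels)
  113x5 ≥ 63.8   (oxygenate mass)
  x1, x2, x3, x4, x5 ≥ 0.
The cheapest feasible vertex uses only light naphtha, MTBE; toluene, raffinate, FCC naphtha are not used. The energy and oxygenate mass requirements are met with equality.
That vertex is x3 = 3.3613, x5 = 0.5646.
Objective = 98.09·3.3613 + 158.33·0.5646 = 419.1030.

$419.10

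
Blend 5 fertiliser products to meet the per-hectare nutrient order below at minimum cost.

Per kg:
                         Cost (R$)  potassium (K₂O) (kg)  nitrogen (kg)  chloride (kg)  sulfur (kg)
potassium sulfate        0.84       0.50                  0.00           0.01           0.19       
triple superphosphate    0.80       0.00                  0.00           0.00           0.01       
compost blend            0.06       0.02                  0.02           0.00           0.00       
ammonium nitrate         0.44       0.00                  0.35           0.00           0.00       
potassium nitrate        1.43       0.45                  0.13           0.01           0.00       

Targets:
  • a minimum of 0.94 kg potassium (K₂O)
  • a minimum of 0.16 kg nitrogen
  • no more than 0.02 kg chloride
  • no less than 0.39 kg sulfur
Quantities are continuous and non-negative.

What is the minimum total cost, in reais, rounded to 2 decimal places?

R$2.68

This is a linear program. Let x1 = kg of potassium sulfate, x2 = kg of triple superphosphate, x3 = kg of compost blend, x4 = kg of ammonium nitrate, x5 = kg of potassium nitrate.
Minimise 0.84x1 + 0.8x2 + 0.06x3 + 0.44x4 + 1.43x5 s.t.:
  0.5x1 + 0.02x3 + 0.45x5 ≥ 0.94   (potassium (K₂O))
  0.02x3 + 0.35x4 + 0.13x5 ≥ 0.16   (nitrogen)
  0.01x1 + 0.01x5 ≤ 0.02   (chloride)
  0.19x1 + 0.01x2 ≥ 0.39   (sulfur)
  x1, x2, x3, x4, x5 ≥ 0.
The optimal basis is {potassium sulfate, triple superphosphate, ammonium nitrate}; compost blend, potassium nitrate drop out. The nitrogen, chloride, sulfur requirements are met with equality.
Solving gives x1 = 2, x2 = 1, x4 = 0.4571.
Objective = 0.84·2 + 0.8·1 + 0.44·0.4571 = 2.6811.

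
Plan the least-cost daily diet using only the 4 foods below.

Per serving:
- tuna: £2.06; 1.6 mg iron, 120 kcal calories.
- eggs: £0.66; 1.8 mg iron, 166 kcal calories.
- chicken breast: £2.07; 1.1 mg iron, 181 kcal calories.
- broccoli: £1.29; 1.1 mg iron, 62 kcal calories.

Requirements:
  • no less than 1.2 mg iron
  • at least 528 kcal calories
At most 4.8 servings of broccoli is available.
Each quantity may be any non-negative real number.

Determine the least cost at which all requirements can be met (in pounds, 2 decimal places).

£2.10

Let x1 = servings of tuna, x2 = servings of eggs, x3 = servings of chicken breast, x4 = servings of broccoli.
min 2.06x1 + 0.66x2 + 2.07x3 + 1.29x4 with:
  1.6x1 + 1.8x2 + 1.1x3 + 1.1x4 ≥ 1.2   (iron)
  120x1 + 166x2 + 181x3 + 62x4 ≥ 528   (calories)
  x4 ≤ 4.8
  x1, x2, x3, x4 ≥ 0.
The minimum-cost mix takes nothing from tuna, chicken breast, broccoli — only eggs. The calories requirement is met with equality.
So eggs = 3.181 servings.
Total cost: 0.66·3.181 = 2.0995.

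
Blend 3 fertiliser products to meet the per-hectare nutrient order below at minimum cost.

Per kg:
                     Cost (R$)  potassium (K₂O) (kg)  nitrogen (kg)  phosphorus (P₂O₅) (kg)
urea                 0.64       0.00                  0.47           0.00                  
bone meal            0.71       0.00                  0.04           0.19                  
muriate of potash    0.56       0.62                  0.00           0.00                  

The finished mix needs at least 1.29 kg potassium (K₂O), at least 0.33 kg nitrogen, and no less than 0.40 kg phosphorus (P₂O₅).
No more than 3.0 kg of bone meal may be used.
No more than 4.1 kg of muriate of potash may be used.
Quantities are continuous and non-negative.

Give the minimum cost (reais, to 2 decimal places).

R$2.99

Let x1 = kg of urea, x2 = kg of bone meal, x3 = kg of muriate of potash.
min 0.64x1 + 0.71x2 + 0.56x3 s.t.:
  0.62x3 ≥ 1.29   (potassium (K₂O))
  0.47x1 + 0.04x2 ≥ 0.33   (nitrogen)
  0.19x2 ≥ 0.4   (phosphorus (P₂O₅))
  x2 ≤ 3
  x3 ≤ 4.1
  x1, x2, x3 ≥ 0.
All 3 inputs are positive at the optimum. There the potassium (K₂O), nitrogen, phosphorus (P₂O₅) constraints are tight.
So urea = 0.523 kg, bone meal = 2.105 kg, muriate of potash = 2.081 kg.
Hence cost = 0.64·0.523 + 0.71·2.105 + 0.56·2.081 = R$2.9946.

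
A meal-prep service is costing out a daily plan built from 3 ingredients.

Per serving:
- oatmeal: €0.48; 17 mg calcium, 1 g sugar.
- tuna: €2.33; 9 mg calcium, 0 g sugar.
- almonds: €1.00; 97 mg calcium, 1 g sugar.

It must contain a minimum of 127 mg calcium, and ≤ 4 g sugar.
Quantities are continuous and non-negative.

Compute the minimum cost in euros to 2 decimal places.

€1.31

Let x1 = servings of oatmeal, x2 = servings of tuna, x3 = servings of almonds.
Minimise 0.48x1 + 2.33x2 + 1x3 s.t.:
  17x1 + 9x2 + 97x3 ≥ 127   (calcium)
  1x1 + 1x3 ≤ 4   (sugar)
  x1, x2, x3 ≥ 0.
At the optimum only almonds is positive (oatmeal, tuna = 0). Binding constraint: calcium.
So almonds = 1.309 servings.
Objective = 1·1.309 = 1.3090.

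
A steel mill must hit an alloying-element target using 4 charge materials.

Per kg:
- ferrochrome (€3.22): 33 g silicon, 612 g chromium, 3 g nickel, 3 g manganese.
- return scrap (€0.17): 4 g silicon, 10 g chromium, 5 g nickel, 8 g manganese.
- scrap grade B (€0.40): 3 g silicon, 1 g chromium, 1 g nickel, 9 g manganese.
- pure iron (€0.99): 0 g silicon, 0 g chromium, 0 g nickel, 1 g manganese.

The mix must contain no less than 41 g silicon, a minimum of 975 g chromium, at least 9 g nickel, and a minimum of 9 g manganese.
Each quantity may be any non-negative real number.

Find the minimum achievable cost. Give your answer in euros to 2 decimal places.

Let x1 = kg of ferrochrome, x2 = kg of return scrap, x3 = kg of scrap grade B, x4 = kg of pure iron.
min 3.22x1 + 0.17x2 + 0.4x3 + 0.99x4 subject to:
  33x1 + 4x2 + 3x3 ≥ 41   (silicon)
  612x1 + 10x2 + 1x3 ≥ 975   (chromium)
  3x1 + 5x2 + 1x3 ≥ 9   (nickel)
  3x1 + 8x2 + 9x3 + 1x4 ≥ 9   (manganese)
  x1, x2, x3, x4 ≥ 0.
At the optimum only ferrochrome, return scrap are positive (scrap grade B, pure iron = 0). Binding constraints: chromium and nickel.
So ferrochrome = 1.579 kg, return scrap = 0.8525 kg.
Total cost: 3.22·1.579 + 0.17·0.8525 = 5.2293.

€5.23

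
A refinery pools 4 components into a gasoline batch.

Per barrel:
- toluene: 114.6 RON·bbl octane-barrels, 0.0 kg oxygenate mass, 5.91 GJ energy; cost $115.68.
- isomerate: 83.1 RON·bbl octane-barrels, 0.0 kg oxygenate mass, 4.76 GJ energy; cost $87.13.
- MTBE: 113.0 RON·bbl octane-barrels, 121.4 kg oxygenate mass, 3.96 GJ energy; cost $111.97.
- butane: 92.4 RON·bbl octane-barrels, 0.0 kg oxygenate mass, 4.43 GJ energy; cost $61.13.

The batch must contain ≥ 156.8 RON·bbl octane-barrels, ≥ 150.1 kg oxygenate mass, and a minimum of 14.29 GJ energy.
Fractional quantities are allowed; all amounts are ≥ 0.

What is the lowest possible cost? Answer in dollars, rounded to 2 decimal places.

$268.07

Let x1 = barrels of toluene, x2 = barrels of isomerate, x3 = barrels of MTBE, x4 = barrels of butane.
min 115.68x1 + 87.13x2 + 111.97x3 + 61.13x4 subject to:
  114.6x1 + 83.1x2 + 113x3 + 92.4x4 ≥ 156.8   (octane-barrels)
  121.4x3 ≥ 150.1   (oxygenate mass)
  5.91x1 + 4.76x2 + 3.96x3 + 4.43x4 ≥ 14.29   (energy)
  x1, x2, x3, x4 ≥ 0.
The optimal basis is {MTBE, butane}; toluene, isomerate drop out. There the oxygenate mass and energy constraints are tight.
Optimal quantities: MTBE = 1.2364 barrels, butane = 2.1205 barrels.
Objective = 111.97·1.2364 + 61.13·2.1205 = 268.0659.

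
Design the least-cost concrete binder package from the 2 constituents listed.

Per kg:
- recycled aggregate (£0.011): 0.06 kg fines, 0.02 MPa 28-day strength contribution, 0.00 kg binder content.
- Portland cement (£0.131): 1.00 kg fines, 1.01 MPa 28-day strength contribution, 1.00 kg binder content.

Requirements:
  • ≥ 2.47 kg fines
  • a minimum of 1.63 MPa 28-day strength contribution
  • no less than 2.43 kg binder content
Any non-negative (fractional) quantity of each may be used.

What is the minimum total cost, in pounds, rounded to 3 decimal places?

£0.324

Set it up as a linear program. Let x1 = kg of recycled aggregate, x2 = kg of Portland cement.
Minimise 0.011x1 + 0.131x2 s.t.:
  0.06x1 + 1x2 ≥ 2.47   (fines)
  0.02x1 + 1.01x2 ≥ 1.63   (28-day strength contribution)
  1x2 ≥ 2.43   (binder content)
  x1, x2 ≥ 0.
The cheapest feasible vertex uses only Portland cement; recycled aggregate is not used. Binding constraint: fines.
Solving gives x2 = 2.47.
Total cost: 0.131·2.47 = 0.32357.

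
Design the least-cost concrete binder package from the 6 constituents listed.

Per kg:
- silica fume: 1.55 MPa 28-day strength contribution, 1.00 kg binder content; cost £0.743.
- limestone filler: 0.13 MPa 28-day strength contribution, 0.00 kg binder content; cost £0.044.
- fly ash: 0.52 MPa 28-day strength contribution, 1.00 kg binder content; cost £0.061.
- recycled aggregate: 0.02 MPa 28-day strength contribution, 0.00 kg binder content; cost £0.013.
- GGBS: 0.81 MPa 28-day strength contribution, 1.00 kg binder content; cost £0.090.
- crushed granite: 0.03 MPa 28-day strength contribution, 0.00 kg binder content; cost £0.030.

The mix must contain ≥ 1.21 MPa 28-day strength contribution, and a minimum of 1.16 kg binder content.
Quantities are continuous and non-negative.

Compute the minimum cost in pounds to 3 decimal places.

Let x1 = kg of silica fume, x2 = kg of limestone filler, x3 = kg of fly ash, x4 = kg of recycled aggregate, x5 = kg of GGBS, x6 = kg of crushed granite.
Minimize 0.743x1 + 0.044x2 + 0.061x3 + 0.013x4 + 0.09x5 + 0.03x6 subject to:
  1.55x1 + 0.13x2 + 0.52x3 + 0.02x4 + 0.81x5 + 0.03x6 ≥ 1.21   (28-day strength contribution)
  1x1 + 1x3 + 1x5 ≥ 1.16   (binder content)
  x1, x2, x3, x4, x5, x6 ≥ 0.
The optimal basis is {GGBS}; silica fume, limestone filler, fly ash, recycled aggregate, crushed granite drop out. The 28-day strength contribution requirement is met with equality.
So GGBS = 1.494 kg.
Hence cost = 0.09·1.494 = £0.13446.

£0.134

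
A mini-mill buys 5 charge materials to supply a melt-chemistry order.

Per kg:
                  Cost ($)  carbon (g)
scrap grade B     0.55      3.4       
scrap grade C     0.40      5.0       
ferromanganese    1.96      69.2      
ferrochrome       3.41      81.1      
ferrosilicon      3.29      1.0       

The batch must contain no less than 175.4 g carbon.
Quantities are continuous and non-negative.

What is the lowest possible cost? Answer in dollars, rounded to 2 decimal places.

$4.97

Let x1 = kg of scrap grade B, x2 = kg of scrap grade C, x3 = kg of ferromanganese, x4 = kg of ferrochrome, x5 = kg of ferrosilicon.
Minimise 0.55x1 + 0.4x2 + 1.96x3 + 3.41x4 + 3.29x5 subject to:
  3.4x1 + 5x2 + 69.2x3 + 81.1x4 + 1x5 ≥ 175.4   (carbon)
  x1, x2, x3, x4, x5 ≥ 0.
The minimum-cost mix takes nothing from scrap grade B, scrap grade C, ferrochrome, ferrosilicon — only ferromanganese. The carbon requirement is met with equality.
Optimal quantities: ferromanganese = 2.535 kg.
Total cost: 1.96·2.535 = 4.9686.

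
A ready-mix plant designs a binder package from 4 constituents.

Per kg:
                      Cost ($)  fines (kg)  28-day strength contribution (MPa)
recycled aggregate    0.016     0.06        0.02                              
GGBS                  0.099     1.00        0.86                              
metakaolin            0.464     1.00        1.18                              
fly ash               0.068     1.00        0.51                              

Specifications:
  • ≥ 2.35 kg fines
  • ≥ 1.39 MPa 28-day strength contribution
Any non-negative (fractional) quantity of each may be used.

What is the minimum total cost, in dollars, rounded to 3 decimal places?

$0.177

Let x1 = kg of recycled aggregate, x2 = kg of GGBS, x3 = kg of metakaolin, x4 = kg of fly ash.
Minimize 0.016x1 + 0.099x2 + 0.464x3 + 0.068x4 s.t.:
  0.06x1 + 1x2 + 1x3 + 1x4 ≥ 2.35   (fines)
  0.02x1 + 0.86x2 + 1.18x3 + 0.51x4 ≥ 1.39   (28-day strength contribution)
  x1, x2, x3, x4 ≥ 0.
At the optimum only GGBS, fly ash are positive (recycled aggregate, metakaolin = 0). Binding constraints: fines and 28-day strength contribution.
So GGBS = 0.5471 kg, fly ash = 1.803 kg.
Objective = 0.099·0.5471 + 0.068·1.803 = 0.17677.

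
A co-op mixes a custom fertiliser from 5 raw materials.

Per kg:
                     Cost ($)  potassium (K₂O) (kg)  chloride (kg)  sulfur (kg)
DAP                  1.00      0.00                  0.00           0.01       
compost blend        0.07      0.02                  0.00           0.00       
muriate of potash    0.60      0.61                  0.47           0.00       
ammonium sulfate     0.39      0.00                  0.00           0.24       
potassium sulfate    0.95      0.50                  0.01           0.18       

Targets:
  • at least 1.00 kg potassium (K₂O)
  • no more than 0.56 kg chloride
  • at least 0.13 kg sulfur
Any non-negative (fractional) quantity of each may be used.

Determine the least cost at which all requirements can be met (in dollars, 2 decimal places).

Let x1 = kg of DAP, x2 = kg of compost blend, x3 = kg of muriate of potash, x4 = kg of ammonium sulfate, x5 = kg of potassium sulfate.
Minimize 1x1 + 0.07x2 + 0.6x3 + 0.39x4 + 0.95x5 subject to:
  0.02x2 + 0.61x3 + 0.5x5 ≥ 1   (potassium (K₂O))
  0.47x3 + 0.01x5 ≤ 0.56   (chloride)
  0.01x1 + 0.24x4 + 0.18x5 ≥ 0.13   (sulfur)
  x1, x2, x3, x4, x5 ≥ 0.
The cheapest feasible vertex uses only muriate of potash, ammonium sulfate, potassium sulfate; DAP, compost blend are not used. The potassium (K₂O), chloride, sulfur requirements are met with equality.
Solving gives x3 = 1.18, x4 = 0.121, x5 = 0.5609.
Total cost: 0.6·1.18 + 0.39·0.121 + 0.95·0.5609 = 1.2880.

$1.29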